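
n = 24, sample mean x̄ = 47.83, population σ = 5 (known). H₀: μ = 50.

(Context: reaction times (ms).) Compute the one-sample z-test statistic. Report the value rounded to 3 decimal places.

test statistic = -2.126

SE = σ/√n = 5/√24 = 1.0206
z = (x̄−μ₀)/SE = (47.83−50)/1.0206 = -2.1262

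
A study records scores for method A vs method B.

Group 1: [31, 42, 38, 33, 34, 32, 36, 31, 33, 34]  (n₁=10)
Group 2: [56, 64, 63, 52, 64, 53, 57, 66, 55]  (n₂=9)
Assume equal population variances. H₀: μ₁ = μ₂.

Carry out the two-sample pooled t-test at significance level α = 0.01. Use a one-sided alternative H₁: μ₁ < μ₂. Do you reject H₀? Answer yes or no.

x̄₁=34.400, s₁=3.438, n₁=10
x̄₂=58.889, s₂=5.349, n₂=9
s_p² = [9·3.438² + 8·5.349²]/17 = 19.7229
SE = √(s_p²·(1/10+1/9)) = 2.0405
t = (34.400−58.889)/2.0405 = -12.0013
df = 17
p-value (one-sided, H₁ less) = 0.00000
At α=0.01: p < α → reject H₀

reject H₀: yes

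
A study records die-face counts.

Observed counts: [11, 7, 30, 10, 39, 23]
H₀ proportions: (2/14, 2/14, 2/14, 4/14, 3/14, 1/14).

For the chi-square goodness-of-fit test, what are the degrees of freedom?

degrees of freedom = 5

df = k − 1 = 6 − 1 = 5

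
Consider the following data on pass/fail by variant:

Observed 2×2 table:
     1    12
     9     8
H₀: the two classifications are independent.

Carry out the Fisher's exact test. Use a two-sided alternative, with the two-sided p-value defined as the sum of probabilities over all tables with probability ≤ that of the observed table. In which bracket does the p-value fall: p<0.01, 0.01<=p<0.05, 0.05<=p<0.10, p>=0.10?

Margins: r₁=13, r₂=17, c₁=10, c₂=20, n=30
p_obs = C(13,1)·C(17,9)/C(30,10); sum pmf over tables with pmf ≤ p_obs
p-value (two-sided) = 0.01741
→ bracket: 0.01<=p<0.05

p-value bracket: 0.01<=p<0.05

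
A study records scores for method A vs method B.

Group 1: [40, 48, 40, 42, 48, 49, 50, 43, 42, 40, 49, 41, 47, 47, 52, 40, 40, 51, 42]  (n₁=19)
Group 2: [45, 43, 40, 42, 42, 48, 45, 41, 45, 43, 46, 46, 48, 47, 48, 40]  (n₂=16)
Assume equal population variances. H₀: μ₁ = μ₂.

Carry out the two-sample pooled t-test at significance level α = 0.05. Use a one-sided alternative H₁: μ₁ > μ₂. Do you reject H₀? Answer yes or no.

reject H₀: no

x̄₁=44.789, s₁=4.341, n₁=19
x̄₂=44.312, s₂=2.798, n₂=16
s_p² = [18·4.341² + 15·2.798²]/33 = 13.8362
SE = √(s_p²·(1/19+1/16)) = 1.2621
t = (44.789−44.312)/1.2621 = 0.3779
df = 33
p-value (one-sided, H₁ greater) = 0.35396
At α=0.05: p ≥ α → fail to reject H₀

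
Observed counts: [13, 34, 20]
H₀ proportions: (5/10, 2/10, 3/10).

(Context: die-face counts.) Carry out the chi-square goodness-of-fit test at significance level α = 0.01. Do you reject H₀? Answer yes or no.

reject H₀: yes

n = 67; E_i = n·p_i = [33.50, 13.40, 20.10]
χ² = (13−33.50)²/33.50 + (34−13.40)²/13.40 + (20−20.10)²/20.10 = 44.2139
df = 2
p-value (upper-tail) = 0.00000
At α=0.01: p < α → reject H₀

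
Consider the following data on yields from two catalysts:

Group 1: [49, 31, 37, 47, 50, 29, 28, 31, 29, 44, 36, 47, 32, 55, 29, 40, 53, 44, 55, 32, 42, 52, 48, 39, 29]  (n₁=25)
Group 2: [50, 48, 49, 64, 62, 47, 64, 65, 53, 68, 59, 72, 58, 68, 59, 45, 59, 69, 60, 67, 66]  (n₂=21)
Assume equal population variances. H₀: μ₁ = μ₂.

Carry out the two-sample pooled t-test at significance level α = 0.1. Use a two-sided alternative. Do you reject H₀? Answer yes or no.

reject H₀: yes

x̄₁=40.320, s₁=9.317, n₁=25
x̄₂=59.619, s₂=8.096, n₂=21
s_p² = [24·9.317² + 20·8.096²]/44 = 77.1453
SE = √(s_p²·(1/25+1/21)) = 2.5999
t = (40.320−59.619)/2.5999 = -7.4230
df = 44
p-value (two-sided) = 0.00000
At α=0.1: p < α → reject H₀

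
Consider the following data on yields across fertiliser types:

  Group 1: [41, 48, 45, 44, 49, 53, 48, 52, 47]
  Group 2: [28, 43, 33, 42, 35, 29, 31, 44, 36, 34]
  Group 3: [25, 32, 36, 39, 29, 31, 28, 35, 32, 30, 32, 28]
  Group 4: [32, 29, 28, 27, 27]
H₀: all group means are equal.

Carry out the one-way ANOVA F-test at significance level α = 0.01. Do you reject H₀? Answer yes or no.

reject H₀: yes

Group means [47.44, 35.50, 31.42, 28.60], grand mean 36.167
SSB = Σnᵢ(x̄ᵢ−x̄)² = 1706.161; SSW = ΣΣ(x−x̄ᵢ)² = 594.839
MSB = 1706.161/3 = 568.7204; MSW = 594.839/32 = 18.5887
F = MSB/MSW = 30.5949
df = (3, 32)
p-value (upper-tail) = 0.00000
At α=0.01: p < α → reject H₀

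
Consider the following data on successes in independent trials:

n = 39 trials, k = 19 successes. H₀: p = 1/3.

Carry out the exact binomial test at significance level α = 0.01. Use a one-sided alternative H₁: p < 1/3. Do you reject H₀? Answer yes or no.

Exact binomial: n=39, k=19, p₀=1/3=0.3333
P(X≤19) from Σ C(n,i)·p₀^i·(1−p₀)^(n−i)
p-value (one-sided, H₁ less) = 0.98450
At α=0.01: p ≥ α → fail to reject H₀

reject H₀: no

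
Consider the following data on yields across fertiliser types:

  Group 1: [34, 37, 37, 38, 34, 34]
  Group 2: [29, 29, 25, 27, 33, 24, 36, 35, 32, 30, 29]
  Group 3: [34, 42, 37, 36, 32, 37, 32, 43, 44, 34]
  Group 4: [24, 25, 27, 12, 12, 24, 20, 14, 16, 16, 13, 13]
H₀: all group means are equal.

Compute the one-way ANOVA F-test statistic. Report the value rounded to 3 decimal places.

Group means [35.67, 29.91, 37.10, 18.00], grand mean 28.974
SSB = Σnᵢ(x̄ᵢ−x̄)² = 2383.832; SSW = ΣΣ(x−x̄ᵢ)² = 695.142
MSB = 2383.832/3 = 794.6106; MSW = 695.142/35 = 19.8612
F = MSB/MSW = 40.0082
df = (3, 35)

test statistic = 40.008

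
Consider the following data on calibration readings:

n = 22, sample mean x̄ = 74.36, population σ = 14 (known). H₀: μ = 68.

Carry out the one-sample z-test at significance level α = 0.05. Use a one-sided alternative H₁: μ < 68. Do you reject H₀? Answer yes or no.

SE = σ/√n = 14/√22 = 2.9848
z = (x̄−μ₀)/SE = (74.36−68)/2.9848 = 2.1308
p-value (one-sided, H₁ less) = 0.98345
At α=0.05: p ≥ α → fail to reject H₀

reject H₀: no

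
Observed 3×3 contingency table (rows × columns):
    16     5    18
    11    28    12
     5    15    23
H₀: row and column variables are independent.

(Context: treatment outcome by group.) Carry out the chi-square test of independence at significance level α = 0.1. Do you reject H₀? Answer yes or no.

reject H₀: yes

Row totals [39, 51, 43], col totals [32, 48, 53], n=133
χ² = (16−9.38)²/9.38 + (5−14.08)²/14.08 + (18−15.54)²/15.54 + (11−12.27)²/12.27 + (28−18.41)²/18.41 + (12−20.32)²/20.32 + (5−10.35)²/10.35 + (15−15.52)²/15.52 + (23−17.14)²/17.14 = 24.2338
df = 4
p-value (upper-tail) = 0.00007
At α=0.1: p < α → reject H₀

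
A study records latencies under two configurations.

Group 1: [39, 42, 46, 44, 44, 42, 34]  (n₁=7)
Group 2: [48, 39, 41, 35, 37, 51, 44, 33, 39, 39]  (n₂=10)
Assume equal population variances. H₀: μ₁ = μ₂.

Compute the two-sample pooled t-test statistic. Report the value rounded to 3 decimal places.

test statistic = 0.392

x̄₁=41.571, s₁=3.994, n₁=7
x̄₂=40.600, s₂=5.621, n₂=10
s_p² = [6·3.994² + 9·5.621²]/15 = 25.3410
SE = √(s_p²·(1/7+1/10)) = 2.4808
t = (41.571−40.600)/2.4808 = 0.3916
df = 15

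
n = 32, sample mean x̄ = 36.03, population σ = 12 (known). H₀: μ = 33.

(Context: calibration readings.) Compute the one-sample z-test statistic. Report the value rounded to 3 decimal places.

SE = σ/√n = 12/√32 = 2.1213
z = (x̄−μ₀)/SE = (36.03−33)/2.1213 = 1.4284

test statistic = 1.428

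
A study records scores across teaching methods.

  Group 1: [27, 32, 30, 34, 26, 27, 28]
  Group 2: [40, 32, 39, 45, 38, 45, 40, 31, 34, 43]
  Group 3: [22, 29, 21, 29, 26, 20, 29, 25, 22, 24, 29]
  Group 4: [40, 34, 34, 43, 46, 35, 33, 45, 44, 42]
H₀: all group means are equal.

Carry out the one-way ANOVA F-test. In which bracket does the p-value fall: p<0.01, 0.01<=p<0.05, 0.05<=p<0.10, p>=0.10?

Group means [29.14, 38.70, 25.09, 39.60], grand mean 33.237
SSB = Σnᵢ(x̄ᵢ−x̄)² = 1550.602; SSW = ΣΣ(x−x̄ᵢ)² = 640.266
MSB = 1550.602/3 = 516.8674; MSW = 640.266/34 = 18.8314
F = MSB/MSW = 27.4472
df = (3, 34)
p-value (upper-tail) = 0.00000
→ bracket: p<0.01

p-value bracket: p<0.01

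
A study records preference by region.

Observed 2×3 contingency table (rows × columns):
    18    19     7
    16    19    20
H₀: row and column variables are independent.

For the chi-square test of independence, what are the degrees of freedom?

df = (r−1)(c−1) = (2−1)·(3−1) = 2

degrees of freedom = 2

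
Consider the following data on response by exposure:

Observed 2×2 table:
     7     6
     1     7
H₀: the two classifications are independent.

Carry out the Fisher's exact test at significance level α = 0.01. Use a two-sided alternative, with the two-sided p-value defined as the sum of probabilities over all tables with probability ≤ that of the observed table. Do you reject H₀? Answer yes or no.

reject H₀: no

Margins: r₁=13, r₂=8, c₁=8, c₂=13, n=21
p_obs = C(13,7)·C(8,1)/C(21,8); sum pmf over tables with pmf ≤ p_obs
p-value (two-sided) = 0.08504
At α=0.01: p ≥ α → fail to reject H₀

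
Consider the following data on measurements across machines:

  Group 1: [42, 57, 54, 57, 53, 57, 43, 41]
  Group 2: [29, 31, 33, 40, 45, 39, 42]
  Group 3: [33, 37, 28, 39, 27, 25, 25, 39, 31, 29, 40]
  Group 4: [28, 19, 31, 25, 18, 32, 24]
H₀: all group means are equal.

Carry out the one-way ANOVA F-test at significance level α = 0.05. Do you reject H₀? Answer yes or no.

Group means [50.50, 37.00, 32.09, 25.29], grand mean 36.152
SSB = Σnᵢ(x̄ᵢ−x̄)² = 2659.905; SSW = ΣΣ(x−x̄ᵢ)² = 1098.338
MSB = 2659.905/3 = 886.6349; MSW = 1098.338/29 = 37.8737
F = MSB/MSW = 23.4103
df = (3, 29)
p-value (upper-tail) = 0.00000
At α=0.05: p < α → reject H₀

reject H₀: yes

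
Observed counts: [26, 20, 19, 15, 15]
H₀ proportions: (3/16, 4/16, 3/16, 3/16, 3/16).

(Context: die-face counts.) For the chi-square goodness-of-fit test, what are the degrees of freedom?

df = k − 1 = 5 − 1 = 4

degrees of freedom = 4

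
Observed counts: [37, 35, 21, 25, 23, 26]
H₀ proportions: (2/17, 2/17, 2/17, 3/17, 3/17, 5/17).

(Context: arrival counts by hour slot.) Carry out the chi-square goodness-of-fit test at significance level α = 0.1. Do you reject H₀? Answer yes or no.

n = 167; E_i = n·p_i = [19.65, 19.65, 19.65, 29.47, 29.47, 49.12]
χ² = (37−19.65)²/19.65 + (35−19.65)²/19.65 + (21−19.65)²/19.65 + (25−29.47)²/29.47 + (23−29.47)²/29.47 + (26−49.12)²/49.12 = 40.3966
df = 5
p-value (upper-tail) = 0.00000
At α=0.1: p < α → reject H₀

reject H₀: yes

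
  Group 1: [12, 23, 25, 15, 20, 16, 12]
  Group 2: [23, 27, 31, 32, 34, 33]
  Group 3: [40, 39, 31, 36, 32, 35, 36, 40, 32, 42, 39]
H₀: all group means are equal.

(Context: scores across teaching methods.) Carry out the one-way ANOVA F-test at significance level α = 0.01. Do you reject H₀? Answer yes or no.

Group means [17.57, 30.00, 36.55], grand mean 29.375
SSB = Σnᵢ(x̄ᵢ−x̄)² = 1543.183; SSW = ΣΣ(x−x̄ᵢ)² = 390.442
MSB = 1543.183/2 = 771.5917; MSW = 390.442/21 = 18.5925
F = MSB/MSW = 41.5003
df = (2, 21)
p-value (upper-tail) = 0.00000
At α=0.01: p < α → reject H₀

reject H₀: yes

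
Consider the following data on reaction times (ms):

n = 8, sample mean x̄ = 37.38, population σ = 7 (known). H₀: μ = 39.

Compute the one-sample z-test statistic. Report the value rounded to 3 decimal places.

SE = σ/√n = 7/√8 = 2.4749
z = (x̄−μ₀)/SE = (37.38−39)/2.4749 = -0.6546

test statistic = -0.655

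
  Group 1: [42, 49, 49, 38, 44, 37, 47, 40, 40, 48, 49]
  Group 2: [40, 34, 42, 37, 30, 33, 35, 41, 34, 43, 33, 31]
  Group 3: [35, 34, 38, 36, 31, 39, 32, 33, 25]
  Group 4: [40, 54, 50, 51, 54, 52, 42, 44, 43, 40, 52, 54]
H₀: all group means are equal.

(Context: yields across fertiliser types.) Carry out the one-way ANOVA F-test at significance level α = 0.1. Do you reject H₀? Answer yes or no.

reject H₀: yes

Group means [43.91, 36.08, 33.67, 48.00], grand mean 40.795
SSB = Σnᵢ(x̄ᵢ−x̄)² = 1453.333; SSW = ΣΣ(x−x̄ᵢ)² = 933.826
MSB = 1453.333/3 = 484.4444; MSW = 933.826/40 = 23.3456
F = MSB/MSW = 20.7510
df = (3, 40)
p-value (upper-tail) = 0.00000
At α=0.1: p < α → reject H₀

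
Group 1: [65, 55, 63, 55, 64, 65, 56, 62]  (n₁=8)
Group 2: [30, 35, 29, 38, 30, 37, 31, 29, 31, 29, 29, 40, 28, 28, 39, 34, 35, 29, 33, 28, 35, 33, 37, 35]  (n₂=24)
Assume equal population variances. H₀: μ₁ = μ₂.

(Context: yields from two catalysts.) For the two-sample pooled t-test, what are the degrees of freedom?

df = n₁ + n₂ − 2 = 8 + 24 − 2 = 30

degrees of freedom = 30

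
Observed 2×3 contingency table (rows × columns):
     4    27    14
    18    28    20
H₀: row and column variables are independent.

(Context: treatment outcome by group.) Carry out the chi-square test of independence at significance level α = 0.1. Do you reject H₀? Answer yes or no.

Row totals [45, 66], col totals [22, 55, 34], n=111
χ² = (4−8.92)²/8.92 + (27−22.30)²/22.30 + (14−13.78)²/13.78 + (18−13.08)²/13.08 + (28−32.70)²/32.70 + (20−20.22)²/20.22 = 6.2363
df = 2
p-value (upper-tail) = 0.04424
At α=0.1: p < α → reject H₀

reject H₀: yes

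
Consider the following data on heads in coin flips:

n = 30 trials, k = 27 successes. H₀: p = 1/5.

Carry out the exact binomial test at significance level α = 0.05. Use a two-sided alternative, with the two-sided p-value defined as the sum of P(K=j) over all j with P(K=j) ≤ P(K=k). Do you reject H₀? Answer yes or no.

reject H₀: yes

Exact binomial: n=30, k=27, p₀=1/5=0.2000
P(X=j) = C(n,j)·p₀^j·(1−p₀)^(n−j); p = Σ P(X=j) over j with P(X=j) ≤ P(X=27)
p-value (two-sided) = 0.00000
At α=0.05: p < α → reject H₀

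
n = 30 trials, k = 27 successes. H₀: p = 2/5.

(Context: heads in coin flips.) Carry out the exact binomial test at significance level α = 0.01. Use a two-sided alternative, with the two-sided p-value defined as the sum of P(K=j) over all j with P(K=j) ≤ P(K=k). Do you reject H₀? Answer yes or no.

reject H₀: yes

Exact binomial: n=30, k=27, p₀=2/5=0.4000
P(X=j) = C(n,j)·p₀^j·(1−p₀)^(n−j); p = Σ P(X=j) over j with P(X=j) ≤ P(X=27)
p-value (two-sided) = 0.00000
At α=0.01: p < α → reject H₀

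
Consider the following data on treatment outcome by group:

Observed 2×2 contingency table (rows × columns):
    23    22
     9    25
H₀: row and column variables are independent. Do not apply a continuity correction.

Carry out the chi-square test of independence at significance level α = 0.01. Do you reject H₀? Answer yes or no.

Row totals [45, 34], col totals [32, 47], n=79
χ² = (23−18.23)²/18.23 + (22−26.77)²/26.77 + (9−13.77)²/13.77 + (25−20.23)²/20.23 = 4.8794
df = 1
p-value (upper-tail) = 0.02718
At α=0.01: p ≥ α → fail to reject H₀

reject H₀: no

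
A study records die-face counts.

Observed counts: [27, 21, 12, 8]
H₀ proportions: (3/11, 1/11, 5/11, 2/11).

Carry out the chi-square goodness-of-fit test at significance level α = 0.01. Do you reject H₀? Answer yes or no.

n = 68; E_i = n·p_i = [18.55, 6.18, 30.91, 12.36]
χ² = (27−18.55)²/18.55 + (21−6.18)²/6.18 + (12−30.91)²/30.91 + (8−12.36)²/12.36 = 52.4824
df = 3
p-value (upper-tail) = 0.00000
At α=0.01: p < α → reject H₀

reject H₀: yes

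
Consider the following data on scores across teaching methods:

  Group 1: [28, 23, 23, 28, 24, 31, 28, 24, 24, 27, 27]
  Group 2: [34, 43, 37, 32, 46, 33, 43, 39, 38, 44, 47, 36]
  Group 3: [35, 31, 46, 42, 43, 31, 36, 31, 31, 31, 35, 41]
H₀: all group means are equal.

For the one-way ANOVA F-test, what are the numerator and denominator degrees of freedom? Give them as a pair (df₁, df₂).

degrees of freedom = [2, 32]

k = 3 groups, N = 35 total
df = (k−1, N−k) = (3−1, 35−3) = (2, 32)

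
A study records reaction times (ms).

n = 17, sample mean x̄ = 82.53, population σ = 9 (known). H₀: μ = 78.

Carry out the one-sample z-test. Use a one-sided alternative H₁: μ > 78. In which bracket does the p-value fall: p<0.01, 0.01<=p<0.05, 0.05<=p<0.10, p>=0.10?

SE = σ/√n = 9/√17 = 2.1828
z = (x̄−μ₀)/SE = (82.53−78)/2.1828 = 2.0753
p-value (one-sided, H₁ greater) = 0.01898
→ bracket: 0.01<=p<0.05

p-value bracket: 0.01<=p<0.05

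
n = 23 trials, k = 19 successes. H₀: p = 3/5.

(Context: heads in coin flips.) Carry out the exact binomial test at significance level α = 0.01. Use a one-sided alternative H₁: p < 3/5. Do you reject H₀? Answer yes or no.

Exact binomial: n=23, k=19, p₀=3/5=0.6000
P(X≤19) from Σ C(n,i)·p₀^i·(1−p₀)^(n−i)
p-value (one-sided, H₁ less) = 0.99484
At α=0.01: p ≥ α → fail to reject H₀

reject H₀: no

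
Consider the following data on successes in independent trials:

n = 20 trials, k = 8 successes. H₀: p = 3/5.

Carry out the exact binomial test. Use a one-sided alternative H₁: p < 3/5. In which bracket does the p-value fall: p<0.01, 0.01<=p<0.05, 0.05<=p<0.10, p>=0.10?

p-value bracket: 0.05<=p<0.10

Exact binomial: n=20, k=8, p₀=3/5=0.6000
P(X≤8) from Σ C(n,i)·p₀^i·(1−p₀)^(n−i)
p-value (one-sided, H₁ less) = 0.05653
→ bracket: 0.05<=p<0.10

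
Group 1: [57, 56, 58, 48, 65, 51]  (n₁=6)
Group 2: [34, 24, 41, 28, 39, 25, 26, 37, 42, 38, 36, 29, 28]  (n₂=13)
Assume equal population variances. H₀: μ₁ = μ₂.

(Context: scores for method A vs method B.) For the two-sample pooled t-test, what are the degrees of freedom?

df = n₁ + n₂ − 2 = 6 + 13 − 2 = 17

degrees of freedom = 17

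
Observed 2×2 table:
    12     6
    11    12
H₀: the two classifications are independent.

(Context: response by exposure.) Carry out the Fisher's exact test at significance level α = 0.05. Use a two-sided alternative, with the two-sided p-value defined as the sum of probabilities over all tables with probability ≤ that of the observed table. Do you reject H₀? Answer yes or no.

reject H₀: no

Margins: r₁=18, r₂=23, c₁=23, c₂=18, n=41
p_obs = C(18,12)·C(23,11)/C(41,23); sum pmf over tables with pmf ≤ p_obs
p-value (two-sided) = 0.34283
At α=0.05: p ≥ α → fail to reject H₀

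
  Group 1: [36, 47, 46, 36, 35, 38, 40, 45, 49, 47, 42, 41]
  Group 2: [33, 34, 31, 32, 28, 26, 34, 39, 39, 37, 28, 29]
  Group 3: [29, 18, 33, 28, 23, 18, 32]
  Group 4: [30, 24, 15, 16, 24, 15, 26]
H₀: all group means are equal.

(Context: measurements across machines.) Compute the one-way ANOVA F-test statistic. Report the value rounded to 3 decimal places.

Group means [41.83, 32.50, 25.86, 21.43], grand mean 32.184
SSB = Σnᵢ(x̄ᵢ−x̄)² = 2208.472; SSW = ΣΣ(x−x̄ᵢ)² = 927.238
MSB = 2208.472/3 = 736.1575; MSW = 927.238/34 = 27.2717
F = MSB/MSW = 26.9934
df = (3, 34)

test statistic = 26.993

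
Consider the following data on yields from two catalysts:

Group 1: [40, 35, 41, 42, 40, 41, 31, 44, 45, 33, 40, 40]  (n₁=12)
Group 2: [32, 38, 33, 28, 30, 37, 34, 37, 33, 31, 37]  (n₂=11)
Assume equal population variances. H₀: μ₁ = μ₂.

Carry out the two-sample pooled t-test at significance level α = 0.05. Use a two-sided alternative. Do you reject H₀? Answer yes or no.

reject H₀: yes

x̄₁=39.333, s₁=4.228, n₁=12
x̄₂=33.636, s₂=3.295, n₂=11
s_p² = [11·4.228² + 10·3.295²]/21 = 14.5339
SE = √(s_p²·(1/12+1/11)) = 1.5914
t = (39.333−33.636)/1.5914 = 3.5799
df = 21
p-value (two-sided) = 0.00177
At α=0.05: p < α → reject H₀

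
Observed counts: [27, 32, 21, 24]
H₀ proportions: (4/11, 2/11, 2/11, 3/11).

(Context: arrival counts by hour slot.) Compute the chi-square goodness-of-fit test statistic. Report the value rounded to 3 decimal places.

test statistic = 13.060

n = 104; E_i = n·p_i = [37.82, 18.91, 18.91, 28.36]
χ² = (27−37.82)²/37.82 + (32−18.91)²/18.91 + (21−18.91)²/18.91 + (24−28.36)²/28.36 = 13.0601
df = 3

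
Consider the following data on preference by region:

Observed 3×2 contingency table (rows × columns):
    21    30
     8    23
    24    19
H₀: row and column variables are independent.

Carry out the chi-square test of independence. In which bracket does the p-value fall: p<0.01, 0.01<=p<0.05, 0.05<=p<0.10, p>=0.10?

Row totals [51, 31, 43], col totals [53, 72], n=125
χ² = (21−21.62)²/21.62 + (30−29.38)²/29.38 + (8−13.14)²/13.14 + (23−17.86)²/17.86 + (24−18.23)²/18.23 + (19−24.77)²/24.77 = 6.6944
df = 2
p-value (upper-tail) = 0.03518
→ bracket: 0.01<=p<0.05

p-value bracket: 0.01<=p<0.05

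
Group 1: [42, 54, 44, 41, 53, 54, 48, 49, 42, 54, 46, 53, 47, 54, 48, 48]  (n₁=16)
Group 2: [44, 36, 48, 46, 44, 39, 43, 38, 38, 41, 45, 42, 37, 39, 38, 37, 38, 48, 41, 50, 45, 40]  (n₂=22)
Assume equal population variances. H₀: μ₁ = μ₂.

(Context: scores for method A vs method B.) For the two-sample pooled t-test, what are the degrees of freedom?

degrees of freedom = 36

df = n₁ + n₂ − 2 = 16 + 22 − 2 = 36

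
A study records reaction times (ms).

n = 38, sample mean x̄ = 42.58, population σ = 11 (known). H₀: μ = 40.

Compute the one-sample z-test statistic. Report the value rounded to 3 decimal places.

SE = σ/√n = 11/√38 = 1.7844
z = (x̄−μ₀)/SE = (42.58−40)/1.7844 = 1.4458

test statistic = 1.446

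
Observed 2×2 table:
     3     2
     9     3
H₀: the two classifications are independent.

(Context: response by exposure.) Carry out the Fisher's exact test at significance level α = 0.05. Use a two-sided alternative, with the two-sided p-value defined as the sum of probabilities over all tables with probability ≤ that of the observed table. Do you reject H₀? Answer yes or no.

Margins: r₁=5, r₂=12, c₁=12, c₂=5, n=17
p_obs = C(5,3)·C(12,9)/C(17,12); sum pmf over tables with pmf ≤ p_obs
p-value (two-sided) = 0.60003
At α=0.05: p ≥ α → fail to reject H₀

reject H₀: no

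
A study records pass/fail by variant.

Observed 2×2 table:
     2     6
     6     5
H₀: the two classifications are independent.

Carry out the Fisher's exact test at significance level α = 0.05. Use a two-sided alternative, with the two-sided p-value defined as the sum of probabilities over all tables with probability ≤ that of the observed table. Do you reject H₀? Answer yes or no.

Margins: r₁=8, r₂=11, c₁=8, c₂=11, n=19
p_obs = C(8,2)·C(11,6)/C(19,8); sum pmf over tables with pmf ≤ p_obs
p-value (two-sided) = 0.35207
At α=0.05: p ≥ α → fail to reject H₀

reject H₀: no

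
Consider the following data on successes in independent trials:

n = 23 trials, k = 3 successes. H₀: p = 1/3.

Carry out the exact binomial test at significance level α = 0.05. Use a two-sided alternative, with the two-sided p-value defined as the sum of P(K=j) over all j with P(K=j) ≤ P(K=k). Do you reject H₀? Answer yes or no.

Exact binomial: n=23, k=3, p₀=1/3=0.3333
P(X=j) = C(n,j)·p₀^j·(1−p₀)^(n−j); p = Σ P(X=j) over j with P(X=j) ≤ P(X=3)
p-value (two-sided) = 0.04511
At α=0.05: p < α → reject H₀

reject H₀: yes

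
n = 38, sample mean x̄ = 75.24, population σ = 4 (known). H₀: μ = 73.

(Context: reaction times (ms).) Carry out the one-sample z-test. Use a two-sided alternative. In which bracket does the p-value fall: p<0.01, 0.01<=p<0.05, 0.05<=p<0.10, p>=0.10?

p-value bracket: p<0.01

SE = σ/√n = 4/√38 = 0.6489
z = (x̄−μ₀)/SE = (75.24−73)/0.6489 = 3.4521
p-value (two-sided) = 0.00056
→ bracket: p<0.01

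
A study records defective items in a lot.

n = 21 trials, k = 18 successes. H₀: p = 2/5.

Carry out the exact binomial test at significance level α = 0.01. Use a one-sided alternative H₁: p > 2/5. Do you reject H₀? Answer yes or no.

Exact binomial: n=21, k=18, p₀=2/5=0.4000
P(X≥18) from Σ C(n,i)·p₀^i·(1−p₀)^(n−i)
p-value (one-sided, H₁ greater) = 0.00002
At α=0.01: p < α → reject H₀

reject H₀: yes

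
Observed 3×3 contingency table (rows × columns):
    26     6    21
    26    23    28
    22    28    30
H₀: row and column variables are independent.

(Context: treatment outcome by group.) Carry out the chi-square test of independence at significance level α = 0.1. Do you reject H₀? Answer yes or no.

reject H₀: yes

Row totals [53, 77, 80], col totals [74, 57, 79], n=210
χ² = (26−18.68)²/18.68 + (6−14.39)²/14.39 + (21−19.94)²/19.94 + (26−27.13)²/27.13 + (23−20.90)²/20.90 + (28−28.97)²/28.97 + (22−28.19)²/28.19 + (28−21.71)²/21.71 + (30−30.10)²/30.10 = 11.2866
df = 4
p-value (upper-tail) = 0.02352
At α=0.1: p < α → reject H₀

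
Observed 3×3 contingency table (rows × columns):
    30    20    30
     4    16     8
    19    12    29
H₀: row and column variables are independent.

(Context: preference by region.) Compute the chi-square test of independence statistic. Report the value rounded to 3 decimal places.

test statistic = 15.530

Row totals [80, 28, 60], col totals [53, 48, 67], n=168
χ² = (30−25.24)²/25.24 + (20−22.86)²/22.86 + (30−31.90)²/31.90 + (4−8.83)²/8.83 + (16−8.00)²/8.00 + (8−11.17)²/11.17 + (19−18.93)²/18.93 + (12−17.14)²/17.14 + (29−23.93)²/23.93 = 15.5300
df = 4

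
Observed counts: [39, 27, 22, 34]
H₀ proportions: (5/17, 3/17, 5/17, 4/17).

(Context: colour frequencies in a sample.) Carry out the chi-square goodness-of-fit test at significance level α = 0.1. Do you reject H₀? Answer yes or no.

n = 122; E_i = n·p_i = [35.88, 21.53, 35.88, 28.71]
χ² = (39−35.88)²/35.88 + (27−21.53)²/21.53 + (22−35.88)²/35.88 + (34−28.71)²/28.71 = 8.0082
df = 3
p-value (upper-tail) = 0.04584
At α=0.1: p < α → reject H₀

reject H₀: yes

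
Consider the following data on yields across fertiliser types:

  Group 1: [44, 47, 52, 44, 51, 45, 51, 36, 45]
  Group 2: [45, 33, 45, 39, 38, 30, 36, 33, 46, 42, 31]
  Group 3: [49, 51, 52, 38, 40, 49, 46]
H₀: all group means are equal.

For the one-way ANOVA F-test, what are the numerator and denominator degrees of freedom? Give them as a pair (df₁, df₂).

degrees of freedom = [2, 24]

k = 3 groups, N = 27 total
df = (k−1, N−k) = (3−1, 27−3) = (2, 24)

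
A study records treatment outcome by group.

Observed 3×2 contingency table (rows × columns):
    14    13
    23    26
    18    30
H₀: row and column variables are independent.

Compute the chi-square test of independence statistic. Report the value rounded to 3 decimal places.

Row totals [27, 49, 48], col totals [55, 69], n=124
χ² = (14−11.98)²/11.98 + (13−15.02)²/15.02 + (23−21.73)²/21.73 + (26−27.27)²/27.27 + (18−21.29)²/21.29 + (30−26.71)²/26.71 = 1.6612
df = 2

test statistic = 1.661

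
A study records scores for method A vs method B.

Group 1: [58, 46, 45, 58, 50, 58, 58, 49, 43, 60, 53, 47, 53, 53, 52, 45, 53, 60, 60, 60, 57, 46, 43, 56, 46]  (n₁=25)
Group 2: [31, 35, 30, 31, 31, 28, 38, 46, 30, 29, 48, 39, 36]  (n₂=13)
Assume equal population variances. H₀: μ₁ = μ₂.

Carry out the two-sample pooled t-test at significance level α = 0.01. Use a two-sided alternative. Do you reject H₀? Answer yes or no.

x̄₁=52.360, s₁=5.943, n₁=25
x̄₂=34.769, s₂=6.444, n₂=13
s_p² = [24·5.943² + 12·6.444²]/36 = 37.3908
SE = √(s_p²·(1/25+1/13)) = 2.0909
t = (52.360−34.769)/2.0909 = 8.4130
df = 36
p-value (two-sided) = 0.00000
At α=0.01: p < α → reject H₀

reject H₀: yes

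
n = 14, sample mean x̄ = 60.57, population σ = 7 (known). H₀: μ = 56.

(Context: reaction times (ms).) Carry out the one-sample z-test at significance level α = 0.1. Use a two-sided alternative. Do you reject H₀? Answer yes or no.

reject H₀: yes

SE = σ/√n = 7/√14 = 1.8708
z = (x̄−μ₀)/SE = (60.57−56)/1.8708 = 2.4428
p-value (two-sided) = 0.01458
At α=0.1: p < α → reject H₀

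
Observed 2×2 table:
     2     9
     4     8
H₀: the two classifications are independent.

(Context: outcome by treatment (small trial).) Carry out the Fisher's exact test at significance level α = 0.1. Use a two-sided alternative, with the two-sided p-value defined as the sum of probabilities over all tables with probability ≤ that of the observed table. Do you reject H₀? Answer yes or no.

reject H₀: no

Margins: r₁=11, r₂=12, c₁=6, c₂=17, n=23
p_obs = C(11,2)·C(12,4)/C(23,6); sum pmf over tables with pmf ≤ p_obs
p-value (two-sided) = 0.64041
At α=0.1: p ≥ α → fail to reject H₀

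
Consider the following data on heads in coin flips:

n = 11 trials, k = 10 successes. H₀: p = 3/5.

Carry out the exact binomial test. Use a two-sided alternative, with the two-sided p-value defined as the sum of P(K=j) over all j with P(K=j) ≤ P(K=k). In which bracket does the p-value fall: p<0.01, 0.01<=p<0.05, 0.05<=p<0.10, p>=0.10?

Exact binomial: n=11, k=10, p₀=3/5=0.6000
P(X=j) = C(n,j)·p₀^j·(1−p₀)^(n−j); p = Σ P(X=j) over j with P(X=j) ≤ P(X=10)
p-value (two-sided) = 0.05951
→ bracket: 0.05<=p<0.10

p-value bracket: 0.05<=p<0.10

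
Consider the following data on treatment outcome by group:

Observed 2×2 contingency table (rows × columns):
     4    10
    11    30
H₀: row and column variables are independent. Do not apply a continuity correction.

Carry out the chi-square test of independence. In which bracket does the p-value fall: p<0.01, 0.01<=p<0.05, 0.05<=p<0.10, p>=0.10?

Row totals [14, 41], col totals [15, 40], n=55
χ² = (4−3.82)²/3.82 + (10−10.18)²/10.18 + (11−11.18)²/11.18 + (30−29.82)²/29.82 = 0.0160
df = 1
p-value (upper-tail) = 0.89944
→ bracket: p>=0.10

p-value bracket: p>=0.10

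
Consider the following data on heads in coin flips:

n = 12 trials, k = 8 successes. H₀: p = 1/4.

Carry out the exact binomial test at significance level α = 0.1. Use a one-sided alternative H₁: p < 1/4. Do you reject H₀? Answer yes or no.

reject H₀: no

Exact binomial: n=12, k=8, p₀=1/4=0.2500
P(X≤8) from Σ C(n,i)·p₀^i·(1−p₀)^(n−i)
p-value (one-sided, H₁ less) = 0.99961
At α=0.1: p ≥ α → fail to reject H₀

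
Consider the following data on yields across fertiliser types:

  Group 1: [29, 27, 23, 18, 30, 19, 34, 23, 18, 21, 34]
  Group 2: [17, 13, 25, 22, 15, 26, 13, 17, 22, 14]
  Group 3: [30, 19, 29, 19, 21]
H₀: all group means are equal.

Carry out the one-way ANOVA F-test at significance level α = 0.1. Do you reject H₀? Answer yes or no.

Group means [25.09, 18.40, 23.60], grand mean 22.231
SSB = Σnᵢ(x̄ᵢ−x̄)² = 246.106; SSW = ΣΣ(x−x̄ᵢ)² = 704.509
MSB = 246.106/2 = 123.0531; MSW = 704.509/23 = 30.6308
F = MSB/MSW = 4.0173
df = (2, 23)
p-value (upper-tail) = 0.03189
At α=0.1: p < α → reject H₀

reject H₀: yes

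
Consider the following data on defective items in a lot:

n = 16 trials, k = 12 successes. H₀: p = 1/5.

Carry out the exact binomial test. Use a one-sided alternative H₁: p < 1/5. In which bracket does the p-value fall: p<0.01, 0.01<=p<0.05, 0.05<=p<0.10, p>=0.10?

Exact binomial: n=16, k=12, p₀=1/5=0.2000
P(X≤12) from Σ C(n,i)·p₀^i·(1−p₀)^(n−i)
p-value (one-sided, H₁ less) = 1.00000
→ bracket: p>=0.10

p-value bracket: p>=0.10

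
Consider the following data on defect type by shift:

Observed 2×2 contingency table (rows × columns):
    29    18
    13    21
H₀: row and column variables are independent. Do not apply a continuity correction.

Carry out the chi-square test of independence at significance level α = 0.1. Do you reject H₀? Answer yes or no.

Row totals [47, 34], col totals [42, 39], n=81
χ² = (29−24.37)²/24.37 + (18−22.63)²/22.63 + (13−17.63)²/17.63 + (21−16.37)²/16.37 = 4.3517
df = 1
p-value (upper-tail) = 0.03697
At α=0.1: p < α → reject H₀

reject H₀: yes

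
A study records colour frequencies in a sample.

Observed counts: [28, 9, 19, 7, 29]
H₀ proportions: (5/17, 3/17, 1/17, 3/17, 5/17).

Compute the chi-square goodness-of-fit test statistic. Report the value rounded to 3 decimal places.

test statistic = 42.768

n = 92; E_i = n·p_i = [27.06, 16.24, 5.41, 16.24, 27.06]
χ² = (28−27.06)²/27.06 + (9−16.24)²/16.24 + (19−5.41)²/5.41 + (7−16.24)²/16.24 + (29−27.06)²/27.06 = 42.7681
df = 4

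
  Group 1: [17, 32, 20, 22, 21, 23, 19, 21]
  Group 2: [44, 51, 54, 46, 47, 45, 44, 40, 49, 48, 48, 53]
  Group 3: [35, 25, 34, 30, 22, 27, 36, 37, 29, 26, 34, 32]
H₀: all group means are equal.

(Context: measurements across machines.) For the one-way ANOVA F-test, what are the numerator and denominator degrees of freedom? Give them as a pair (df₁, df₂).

degrees of freedom = [2, 29]

k = 3 groups, N = 32 total
df = (k−1, N−k) = (3−1, 32−3) = (2, 29)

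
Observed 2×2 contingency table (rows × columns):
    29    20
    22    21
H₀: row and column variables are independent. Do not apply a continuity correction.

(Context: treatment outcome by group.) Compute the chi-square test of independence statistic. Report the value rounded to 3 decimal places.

Row totals [49, 43], col totals [51, 41], n=92
χ² = (29−27.16)²/27.16 + (20−21.84)²/21.84 + (22−23.84)²/23.84 + (21−19.16)²/19.16 = 0.5964
df = 1

test statistic = 0.596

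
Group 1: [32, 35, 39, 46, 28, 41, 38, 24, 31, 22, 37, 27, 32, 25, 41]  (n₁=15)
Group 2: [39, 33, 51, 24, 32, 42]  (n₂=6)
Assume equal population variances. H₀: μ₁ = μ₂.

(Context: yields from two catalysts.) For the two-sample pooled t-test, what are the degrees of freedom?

degrees of freedom = 19

df = n₁ + n₂ − 2 = 15 + 6 − 2 = 19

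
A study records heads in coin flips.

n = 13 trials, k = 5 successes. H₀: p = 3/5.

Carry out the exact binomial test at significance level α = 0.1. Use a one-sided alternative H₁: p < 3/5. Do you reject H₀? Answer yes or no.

reject H₀: yes

Exact binomial: n=13, k=5, p₀=3/5=0.6000
P(X≤5) from Σ C(n,i)·p₀^i·(1−p₀)^(n−i)
p-value (one-sided, H₁ less) = 0.09767
At α=0.1: p < α → reject H₀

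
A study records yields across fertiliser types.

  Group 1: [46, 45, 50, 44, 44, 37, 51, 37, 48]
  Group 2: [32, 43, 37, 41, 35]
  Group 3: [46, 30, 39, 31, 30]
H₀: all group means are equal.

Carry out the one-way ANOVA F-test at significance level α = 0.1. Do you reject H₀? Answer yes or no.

reject H₀: yes

Group means [44.67, 37.60, 35.20], grand mean 40.316
SSB = Σnᵢ(x̄ᵢ−x̄)² = 338.105; SSW = ΣΣ(x−x̄ᵢ)² = 482.000
MSB = 338.105/2 = 169.0526; MSW = 482.000/16 = 30.1250
F = MSB/MSW = 5.6117
df = (2, 16)
p-value (upper-tail) = 0.01424
At α=0.1: p < α → reject H₀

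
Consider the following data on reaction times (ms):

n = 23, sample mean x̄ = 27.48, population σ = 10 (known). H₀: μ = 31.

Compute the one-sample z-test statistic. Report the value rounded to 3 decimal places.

test statistic = -1.688

SE = σ/√n = 10/√23 = 2.0851
z = (x̄−μ₀)/SE = (27.48−31)/2.0851 = -1.6881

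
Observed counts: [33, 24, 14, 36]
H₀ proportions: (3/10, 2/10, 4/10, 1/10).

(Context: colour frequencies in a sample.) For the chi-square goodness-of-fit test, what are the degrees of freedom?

degrees of freedom = 3

df = k − 1 = 4 − 1 = 3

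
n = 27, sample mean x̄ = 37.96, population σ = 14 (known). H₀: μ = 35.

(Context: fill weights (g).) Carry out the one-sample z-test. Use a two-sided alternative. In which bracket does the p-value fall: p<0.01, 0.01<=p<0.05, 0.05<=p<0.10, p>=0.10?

p-value bracket: p>=0.10

SE = σ/√n = 14/√27 = 2.6943
z = (x̄−μ₀)/SE = (37.96−35)/2.6943 = 1.0986
p-value (two-sided) = 0.27194
→ bracket: p>=0.10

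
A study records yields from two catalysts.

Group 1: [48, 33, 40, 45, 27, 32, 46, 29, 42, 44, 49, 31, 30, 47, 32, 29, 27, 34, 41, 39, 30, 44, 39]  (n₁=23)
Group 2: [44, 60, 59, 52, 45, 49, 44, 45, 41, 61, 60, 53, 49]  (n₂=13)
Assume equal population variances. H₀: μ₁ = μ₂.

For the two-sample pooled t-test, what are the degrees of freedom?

degrees of freedom = 34

df = n₁ + n₂ − 2 = 23 + 13 − 2 = 34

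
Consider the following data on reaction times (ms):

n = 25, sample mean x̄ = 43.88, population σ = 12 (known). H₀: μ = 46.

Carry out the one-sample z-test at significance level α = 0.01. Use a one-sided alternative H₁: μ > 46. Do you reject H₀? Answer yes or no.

SE = σ/√n = 12/√25 = 2.4000
z = (x̄−μ₀)/SE = (43.88−46)/2.4000 = -0.8833
p-value (one-sided, H₁ greater) = 0.81147
At α=0.01: p ≥ α → fail to reject H₀

reject H₀: no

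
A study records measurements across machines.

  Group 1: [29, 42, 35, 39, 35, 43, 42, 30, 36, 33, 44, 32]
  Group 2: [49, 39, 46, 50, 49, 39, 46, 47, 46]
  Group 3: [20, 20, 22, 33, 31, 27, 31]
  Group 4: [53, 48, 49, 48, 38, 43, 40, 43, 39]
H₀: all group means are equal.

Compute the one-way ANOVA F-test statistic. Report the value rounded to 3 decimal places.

test statistic = 24.699

Group means [36.67, 45.67, 26.29, 44.56], grand mean 38.811
SSB = Σnᵢ(x̄ᵢ−x̄)² = 1873.358; SSW = ΣΣ(x−x̄ᵢ)² = 834.317
MSB = 1873.358/3 = 624.4527; MSW = 834.317/33 = 25.2823
F = MSB/MSW = 24.6992
df = (3, 33)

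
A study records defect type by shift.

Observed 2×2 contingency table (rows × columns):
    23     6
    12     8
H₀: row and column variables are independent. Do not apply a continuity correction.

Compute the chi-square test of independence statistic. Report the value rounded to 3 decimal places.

test statistic = 2.163

Row totals [29, 20], col totals [35, 14], n=49
χ² = (23−20.71)²/20.71 + (6−8.29)²/8.29 + (12−14.29)²/14.29 + (8−5.71)²/5.71 = 2.1628
df = 1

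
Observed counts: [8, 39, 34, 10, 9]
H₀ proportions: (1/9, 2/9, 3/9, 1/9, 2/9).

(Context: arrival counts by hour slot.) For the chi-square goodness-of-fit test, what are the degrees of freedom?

degrees of freedom = 4

df = k − 1 = 5 − 1 = 4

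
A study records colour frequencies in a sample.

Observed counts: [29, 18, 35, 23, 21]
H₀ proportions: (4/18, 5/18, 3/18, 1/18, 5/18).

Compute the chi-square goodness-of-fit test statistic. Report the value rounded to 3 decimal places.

test statistic = 59.798

n = 126; E_i = n·p_i = [28.00, 35.00, 21.00, 7.00, 35.00]
χ² = (29−28.00)²/28.00 + (18−35.00)²/35.00 + (35−21.00)²/21.00 + (23−7.00)²/7.00 + (21−35.00)²/35.00 = 59.7976
df = 4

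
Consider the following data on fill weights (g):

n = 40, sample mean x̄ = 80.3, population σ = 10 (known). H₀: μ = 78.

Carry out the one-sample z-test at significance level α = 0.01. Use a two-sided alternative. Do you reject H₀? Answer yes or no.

reject H₀: no

SE = σ/√n = 10/√40 = 1.5811
z = (x̄−μ₀)/SE = (80.3−78)/1.5811 = 1.4546
p-value (two-sided) = 0.14577
At α=0.01: p ≥ α → fail to reject H₀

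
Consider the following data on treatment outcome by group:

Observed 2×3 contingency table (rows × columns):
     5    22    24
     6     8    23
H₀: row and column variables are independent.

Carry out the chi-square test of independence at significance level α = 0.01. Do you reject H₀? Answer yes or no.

reject H₀: no

Row totals [51, 37], col totals [11, 30, 47], n=88
χ² = (5−6.38)²/6.38 + (22−17.39)²/17.39 + (24−27.24)²/27.24 + (6−4.62)²/4.62 + (8−12.61)²/12.61 + (23−19.76)²/19.76 = 4.5330
df = 2
p-value (upper-tail) = 0.10368
At α=0.01: p ≥ α → fail to reject H₀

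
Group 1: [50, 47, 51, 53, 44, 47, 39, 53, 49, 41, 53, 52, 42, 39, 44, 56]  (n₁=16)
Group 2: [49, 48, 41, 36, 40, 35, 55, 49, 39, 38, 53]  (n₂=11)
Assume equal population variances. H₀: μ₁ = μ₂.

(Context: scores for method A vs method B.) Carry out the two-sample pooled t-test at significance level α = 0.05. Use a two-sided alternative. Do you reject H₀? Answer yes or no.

x̄₁=47.500, s₁=5.453, n₁=16
x̄₂=43.909, s₂=7.063, n₂=11
s_p² = [15·5.453² + 10·7.063²]/25 = 37.7964
SE = √(s_p²·(1/16+1/11)) = 2.4080
t = (47.500−43.909)/2.4080 = 1.4913
df = 25
p-value (two-sided) = 0.14840
At α=0.05: p ≥ α → fail to reject H₀

reject H₀: no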